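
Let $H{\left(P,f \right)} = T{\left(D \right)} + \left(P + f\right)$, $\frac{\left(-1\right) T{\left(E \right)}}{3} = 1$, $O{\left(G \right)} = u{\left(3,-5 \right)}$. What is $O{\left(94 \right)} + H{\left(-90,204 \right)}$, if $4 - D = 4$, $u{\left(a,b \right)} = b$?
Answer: $106$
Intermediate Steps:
$O{\left(G \right)} = -5$
$D = 0$ ($D = 4 - 4 = 0$)
$T{\left(E \right)} = -3$ ($T{\left(E \right)} = \left(-3\right) 1 = -3$)
$H{\left(P,f \right)} = -3 + P + f$ ($H{\left(P,f \right)} = -3 + \left(P + f\right) = -3 + P + f$)
$O{\left(94 \right)} + H{\left(-90,204 \right)} = -5 - -111 = -5 + 111 = 106$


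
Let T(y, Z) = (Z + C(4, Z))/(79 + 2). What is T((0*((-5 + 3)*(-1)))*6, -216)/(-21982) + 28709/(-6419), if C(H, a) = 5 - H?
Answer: -51116200193/11429299098 ≈ -4.4724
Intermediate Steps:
T(y, Z) = 1/81 + Z/81 (T(y, Z) = (Z + (5 - 1*4))/(79 + 2) = (Z + (5 - 4))/81 = (Z + 1)*(1/81) = (1 + Z)*(1/81) = 1/81 + Z/81)
T((0*((-5 + 3)*(-1)))*6, -216)/(-21982) + 28709/(-6419) = (1/81 + (1/81)*(-216))/(-21982) + 28709/(-6419) = (1/81 - 8/3)*(-1/21982) + 28709*(-1/6419) = -215/81*(-1/21982) - 28709/6419 = 215/1780542 - 28709/6419 = -51116200193/11429299098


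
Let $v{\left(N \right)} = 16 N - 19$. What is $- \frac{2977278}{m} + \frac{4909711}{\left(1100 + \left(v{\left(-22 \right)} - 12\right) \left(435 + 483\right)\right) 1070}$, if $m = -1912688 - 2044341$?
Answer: $\frac{1097136471796621}{1483998966888820} \approx 0.73931$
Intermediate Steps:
$v{\left(N \right)} = -19 + 16 N$
$m = -3957029$ ($m = -1912688 - 2044341 = -3957029$)
$- \frac{2977278}{m} + \frac{4909711}{\left(1100 + \left(v{\left(-22 \right)} - 12\right) \left(435 + 483\right)\right) 1070} = - \frac{2977278}{-3957029} + \frac{4909711}{\left(1100 + \left(\left(-19 + 16 \left(-22\right)\right) - 12\right) \left(435 + 483\right)\right) 1070} = \left(-2977278\right) \left(- \frac{1}{3957029}\right) + \frac{4909711}{\left(1100 + \left(\left(-19 - 352\right) - 12\right) 918\right) 1070} = \frac{2977278}{3957029} + \frac{4909711}{\left(1100 + \left(-371 - 12\right) 918\right) 1070} = \frac{2977278}{3957029} + \frac{4909711}{\left(1100 - 351594\right) 1070} = \frac{2977278}{3957029} + \frac{4909711}{\left(-350494\right) 1070} = \frac{2977278}{3957029} + \frac{4909711}{-375028580} = \frac{2977278}{3957029} + 4909711 \left(- \frac{1}{375028580}\right) = \frac{2977278}{3957029} - \frac{4909711}{375028580} = \frac{1097136471796621}{1483998966888820}$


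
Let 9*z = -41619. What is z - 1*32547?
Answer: -111514/3 ≈ -37171.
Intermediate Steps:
z = -13873/3 (z = (1/9)*(-41619) = -13873/3 ≈ -4624.3)
z - 1*32547 = -13873/3 - 1*32547 = -13873/3 - 32547 = -111514/3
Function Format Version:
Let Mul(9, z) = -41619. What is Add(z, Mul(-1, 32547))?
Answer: Rational(-111514, 3) ≈ -37171.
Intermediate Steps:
z = Rational(-13873, 3) (z = Mul(Rational(1, 9), -41619) = Rational(-13873, 3) ≈ -4624.3)
Add(z, Mul(-1, 32547)) = Add(Rational(-13873, 3), Mul(-1, 32547)) = Add(Rational(-13873, 3), -32547) = Rational(-111514, 3)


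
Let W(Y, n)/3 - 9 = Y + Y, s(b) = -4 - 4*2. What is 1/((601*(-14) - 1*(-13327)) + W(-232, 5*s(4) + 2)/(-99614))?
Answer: 99614/489404947 ≈ 0.00020354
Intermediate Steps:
s(b) = -12 (s(b) = -4 - 8 = -12)
W(Y, n) = 27 + 6*Y (W(Y, n) = 27 + 3*(Y + Y) = 27 + 3*(2*Y) = 27 + 6*Y)
1/((601*(-14) - 1*(-13327)) + W(-232, 5*s(4) + 2)/(-99614)) = 1/((601*(-14) - 1*(-13327)) + (27 + 6*(-232))/(-99614)) = 1/((-8414 + 13327) + (27 - 1392)*(-1/99614)) = 1/(4913 - 1365*(-1/99614)) = 1/(4913 + 1365/99614) = 1/(489404947/99614) = 99614/489404947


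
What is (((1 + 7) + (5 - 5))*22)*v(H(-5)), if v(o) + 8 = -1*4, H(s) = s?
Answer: -2112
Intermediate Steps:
v(o) = -12 (v(o) = -8 - 1*4 = -8 - 4 = -12)
(((1 + 7) + (5 - 5))*22)*v(H(-5)) = (((1 + 7) + (5 - 5))*22)*(-12) = ((8 + 0)*22)*(-12) = (8*22)*(-12) = 176*(-12) = -2112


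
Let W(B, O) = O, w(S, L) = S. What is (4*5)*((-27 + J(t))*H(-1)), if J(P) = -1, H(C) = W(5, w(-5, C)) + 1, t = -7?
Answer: 2240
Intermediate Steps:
H(C) = -4 (H(C) = -5 + 1 = -4)
(4*5)*((-27 + J(t))*H(-1)) = (4*5)*((-27 - 1)*(-4)) = 20*(-28*(-4)) = 20*112 = 2240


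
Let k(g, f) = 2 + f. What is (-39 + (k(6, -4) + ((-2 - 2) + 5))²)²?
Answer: 1444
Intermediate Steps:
(-39 + (k(6, -4) + ((-2 - 2) + 5))²)² = (-39 + ((2 - 4) + ((-2 - 2) + 5))²)² = (-39 + (-2 + (-4 + 5))²)² = (-39 + (-2 + 1)²)² = (-39 + (-1)²)² = (-39 + 1)² = (-38)² = 1444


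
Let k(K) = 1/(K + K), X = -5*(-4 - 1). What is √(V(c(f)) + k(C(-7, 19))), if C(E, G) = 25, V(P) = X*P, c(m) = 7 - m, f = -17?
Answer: √60002/10 ≈ 24.495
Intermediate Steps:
X = 25 (X = -5*(-5) = 25)
V(P) = 25*P
k(K) = 1/(2*K)
√(V(c(f)) + k(C(-7, 19))) = √(25*(7 - 1*(-17)) + (½)/25) = √(25*(7 + 17) + (½)*(1/25)) = √(25*24 + 1/50) = √(600 + 1/50) = √(30001/50) = √60002/10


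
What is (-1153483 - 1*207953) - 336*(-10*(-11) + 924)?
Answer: -1708860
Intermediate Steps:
(-1153483 - 1*207953) - 336*(-10*(-11) + 924) = (-1153483 - 207953) - 336*(110 + 924) = -1361436 - 336*1034 = -1361436 - 347424 = -1708860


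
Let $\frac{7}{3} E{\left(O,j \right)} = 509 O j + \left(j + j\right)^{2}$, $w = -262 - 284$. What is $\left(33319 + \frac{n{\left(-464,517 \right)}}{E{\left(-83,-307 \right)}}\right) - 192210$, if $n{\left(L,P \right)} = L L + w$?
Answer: $- \frac{254482784399}{1601619} \approx -1.5889 \cdot 10^{5}$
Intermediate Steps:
$w = -546$ ($w = -262 - 284 = -546$)
$E{\left(O,j \right)} = \frac{12 j^{2}}{7} + \frac{1527 O j}{7}$ ($E{\left(O,j \right)} = \frac{3 \left(509 O j + \left(j + j\right)^{2}\right)}{7} = \frac{3 \left(509 O j + \left(2 j\right)^{2}\right)}{7} = \frac{3 \left(509 O j + 4 j^{2}\right)}{7} = \frac{3 \left(4 j^{2} + 509 O j\right)}{7} = \frac{12 j^{2}}{7} + \frac{1527 O j}{7}$)
$n{\left(L,P \right)} = -546 + L^{2}$ ($n{\left(L,P \right)} = L L - 546 = L^{2} - 546 = -546 + L^{2}$)
$\left(33319 + \frac{n{\left(-464,517 \right)}}{E{\left(-83,-307 \right)}}\right) - 192210 = \left(33319 + \frac{-546 + \left(-464\right)^{2}}{\frac{3}{7} \left(-307\right) \left(4 \left(-307\right) + 509 \left(-83\right)\right)}\right) - 192210 = \left(33319 + \frac{-546 + 215296}{\frac{3}{7} \left(-307\right) \left(-1228 - 42247\right)}\right) - 192210 = \left(33319 + \frac{214750}{\frac{3}{7} \left(-307\right) \left(-43475\right)}\right) - 192210 = \left(33319 + \frac{214750}{\frac{40040475}{7}}\right) - 192210 = \left(33319 + 214750 \cdot \frac{7}{40040475}\right) - 192210 = \left(33319 + \frac{60130}{1601619}\right) - 192210 = \frac{53364403591}{1601619} - 192210 = - \frac{254482784399}{1601619}$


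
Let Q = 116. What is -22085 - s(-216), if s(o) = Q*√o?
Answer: -22085 - 696*I*√6 ≈ -22085.0 - 1704.8*I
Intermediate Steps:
s(o) = 116*√o
-22085 - s(-216) = -22085 - 116*√(-216) = -22085 - 116*6*I*√6 = -22085 - 696*I*√6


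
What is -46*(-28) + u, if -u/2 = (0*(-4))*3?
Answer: 1288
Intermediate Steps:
u = 0 (u = -2*0*(-4)*3 = -0*3 = -2*0 = 0)
-46*(-28) + u = -46*(-28) + 0 = 1288 + 0 = 1288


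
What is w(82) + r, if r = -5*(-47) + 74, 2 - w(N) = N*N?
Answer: -6413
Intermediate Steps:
w(N) = 2 - N² (w(N) = 2 - N*N = 2 - N²)
r = 309 (r = 235 + 74 = 309)
w(82) + r = (2 - 1*82²) + 309 = (2 - 1*6724) + 309 = (2 - 6724) + 309 = -6722 + 309 = -6413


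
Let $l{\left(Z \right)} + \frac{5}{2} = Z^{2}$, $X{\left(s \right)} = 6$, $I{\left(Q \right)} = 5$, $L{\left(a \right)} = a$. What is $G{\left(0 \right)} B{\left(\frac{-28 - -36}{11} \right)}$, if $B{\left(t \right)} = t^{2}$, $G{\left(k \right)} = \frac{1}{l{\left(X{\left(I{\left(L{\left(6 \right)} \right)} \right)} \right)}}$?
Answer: $\frac{128}{8107} \approx 0.015789$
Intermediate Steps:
$l{\left(Z \right)} = - \frac{5}{2} + Z^{2}$
$G{\left(k \right)} = \frac{2}{67}$ ($G{\left(k \right)} = \frac{1}{- \frac{5}{2} + 6^{2}} = \frac{1}{- \frac{5}{2} + 36} = \frac{1}{\frac{67}{2}} = \frac{2}{67}$)
$G{\left(0 \right)} B{\left(\frac{-28 - -36}{11} \right)} = \frac{2 \left(\frac{-28 - -36}{11}\right)^{2}}{67} = \frac{2 \left(\left(-28 + 36\right) \frac{1}{11}\right)^{2}}{67} = \frac{2 \left(8 \cdot \frac{1}{11}\right)^{2}}{67} = \frac{2 \left(\frac{8}{11}\right)^{2}}{67} = \frac{2}{67} \cdot \frac{64}{121} = \frac{128}{8107}$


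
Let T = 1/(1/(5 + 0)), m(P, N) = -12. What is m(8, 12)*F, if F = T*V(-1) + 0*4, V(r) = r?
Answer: 60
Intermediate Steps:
T = 5 (T = 1/(1/5) = 1/(⅕) = 5)
F = -5 (F = 5*(-1) + 0*4 = -5 + 0 = -5)
m(8, 12)*F = -12*(-5) = 60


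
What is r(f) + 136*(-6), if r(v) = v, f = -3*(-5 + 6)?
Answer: -819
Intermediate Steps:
f = -3 (f = -3*1 = -3)
r(f) + 136*(-6) = -3 + 136*(-6) = -3 - 816 = -819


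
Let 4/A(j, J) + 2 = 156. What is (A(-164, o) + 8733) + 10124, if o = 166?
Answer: 1451991/77 ≈ 18857.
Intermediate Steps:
A(j, J) = 2/77 (A(j, J) = 4/(-2 + 156) = 4/154 = 4*(1/154) = 2/77)
(A(-164, o) + 8733) + 10124 = (2/77 + 8733) + 10124 = 672443/77 + 10124 = 1451991/77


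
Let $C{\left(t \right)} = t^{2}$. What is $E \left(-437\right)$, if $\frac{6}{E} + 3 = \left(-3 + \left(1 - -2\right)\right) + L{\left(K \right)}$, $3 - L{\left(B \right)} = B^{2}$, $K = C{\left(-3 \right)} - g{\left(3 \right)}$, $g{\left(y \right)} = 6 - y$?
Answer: $\frac{437}{6} \approx 72.833$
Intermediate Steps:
$K = 6$ ($K = \left(-3\right)^{2} - \left(6 - 3\right) = 9 - \left(6 - 3\right) = 9 - 3 = 6$)
$L{\left(B \right)} = 3 - B^{2}$
$E = - \frac{1}{6}$ ($E = \frac{6}{-3 + \left(\left(-3 + \left(1 - -2\right)\right) + \left(3 - 6^{2}\right)\right)} = \frac{6}{-3 + \left(\left(-3 + \left(1 + 2\right)\right) + \left(3 - 36\right)\right)} = \frac{6}{-3 + \left(\left(-3 + 3\right) + \left(3 - 36\right)\right)} = \frac{6}{-3 + \left(0 - 33\right)} = \frac{6}{-3 - 33} = \frac{6}{-36} = 6 \left(- \frac{1}{36}\right) = - \frac{1}{6} \approx -0.16667$)
$E \left(-437\right) = \left(- \frac{1}{6}\right) \left(-437\right) = \frac{437}{6}$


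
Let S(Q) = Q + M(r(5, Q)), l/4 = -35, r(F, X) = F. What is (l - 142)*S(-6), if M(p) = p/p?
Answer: 1410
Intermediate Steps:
l = -140 (l = 4*(-35) = -140)
M(p) = 1
S(Q) = 1 + Q (S(Q) = Q + 1 = 1 + Q)
(l - 142)*S(-6) = (-140 - 142)*(1 - 6) = -282*(-5) = 1410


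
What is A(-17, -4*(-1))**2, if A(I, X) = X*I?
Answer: 4624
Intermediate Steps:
A(I, X) = I*X
A(-17, -4*(-1))**2 = (-(-68)*(-1))**2 = (-17*4)**2 = (-68)**2 = 4624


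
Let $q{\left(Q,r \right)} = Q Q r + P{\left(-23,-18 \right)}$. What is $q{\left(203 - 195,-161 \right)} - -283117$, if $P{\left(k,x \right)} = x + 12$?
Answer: $272807$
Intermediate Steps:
$P{\left(k,x \right)} = 12 + x$
$q{\left(Q,r \right)} = -6 + r Q^{2}$ ($q{\left(Q,r \right)} = Q Q r + \left(12 - 18\right) = Q^{2} r - 6 = r Q^{2} - 6 = -6 + r Q^{2}$)
$q{\left(203 - 195,-161 \right)} - -283117 = \left(-6 - 161 \left(203 - 195\right)^{2}\right) - -283117 = \left(-6 - 161 \left(203 - 195\right)^{2}\right) + 283117 = \left(-6 - 161 \cdot 8^{2}\right) + 283117 = \left(-6 - 10304\right) + 283117 = -10310 + 283117 = 272807$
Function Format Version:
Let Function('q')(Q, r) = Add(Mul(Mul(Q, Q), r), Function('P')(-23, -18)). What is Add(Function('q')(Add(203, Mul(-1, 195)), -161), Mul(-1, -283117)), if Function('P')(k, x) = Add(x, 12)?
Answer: 272807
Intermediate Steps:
Function('P')(k, x) = Add(12, x)
Function('q')(Q, r) = Add(-6, Mul(r, Pow(Q, 2))) (Function('q')(Q, r) = Add(Mul(Mul(Q, Q), r), Add(12, -18)) = Add(Mul(Pow(Q, 2), r), -6) = Add(Mul(r, Pow(Q, 2)), -6) = Add(-6, Mul(r, Pow(Q, 2))))
Add(Function('q')(Add(203, Mul(-1, 195)), -161), Mul(-1, -283117)) = Add(Add(-6, Mul(-161, Pow(Add(203, Mul(-1, 195)), 2))), Mul(-1, -283117)) = Add(Add(-6, Mul(-161, Pow(Add(203, -195), 2))), 283117) = Add(Add(-6, Mul(-161, Pow(8, 2))), 283117) = Add(Add(-6, Mul(-161, 64)), 283117) = Add(Add(-6, -10304), 283117) = Add(-10310, 283117) = 272807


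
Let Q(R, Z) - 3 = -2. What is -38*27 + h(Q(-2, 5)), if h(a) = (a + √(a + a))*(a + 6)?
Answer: -1019 + 7*√2 ≈ -1009.1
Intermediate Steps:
Q(R, Z) = 1 (Q(R, Z) = 3 - 2 = 1)
h(a) = (6 + a)*(a + √2*√a) (h(a) = (a + √(2*a))*(6 + a) = (a + √2*√a)*(6 + a) = (6 + a)*(a + √2*√a))
-38*27 + h(Q(-2, 5)) = -38*27 + (1² + 6*1 + √2*1^(3/2) + 6*√2*√1) = -1026 + (1 + 6 + √2*1 + 6*√2*1) = -1026 + (1 + 6 + √2 + 6*√2) = -1026 + (7 + 7*√2) = -1019 + 7*√2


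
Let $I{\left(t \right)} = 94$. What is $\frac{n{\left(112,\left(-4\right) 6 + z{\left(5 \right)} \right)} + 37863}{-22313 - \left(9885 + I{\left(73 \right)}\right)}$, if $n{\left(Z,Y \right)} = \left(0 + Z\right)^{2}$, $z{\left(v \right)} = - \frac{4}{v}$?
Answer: $- \frac{50407}{32292} \approx -1.561$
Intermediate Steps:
$n{\left(Z,Y \right)} = Z^{2}$
$\frac{n{\left(112,\left(-4\right) 6 + z{\left(5 \right)} \right)} + 37863}{-22313 - \left(9885 + I{\left(73 \right)}\right)} = \frac{112^{2} + 37863}{-22313 - 9979} = \frac{12544 + 37863}{-22313 - 9979} = \frac{50407}{-22313 - 9979} = \frac{50407}{-32292} = 50407 \left(- \frac{1}{32292}\right) = - \frac{50407}{32292}$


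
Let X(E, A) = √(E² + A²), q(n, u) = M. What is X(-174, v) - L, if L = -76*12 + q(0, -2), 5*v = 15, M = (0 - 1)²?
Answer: 911 + 3*√3365 ≈ 1085.0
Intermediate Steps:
M = 1 (M = (-1)² = 1)
v = 3 (v = (⅕)*15 = 3)
q(n, u) = 1
L = -911 (L = -76*12 + 1 = -912 + 1 = -911)
X(E, A) = √(A² + E²)
X(-174, v) - L = √(3² + (-174)²) - 1*(-911) = √(9 + 30276) + 911 = √30285 + 911 = 3*√3365 + 911 = 911 + 3*√3365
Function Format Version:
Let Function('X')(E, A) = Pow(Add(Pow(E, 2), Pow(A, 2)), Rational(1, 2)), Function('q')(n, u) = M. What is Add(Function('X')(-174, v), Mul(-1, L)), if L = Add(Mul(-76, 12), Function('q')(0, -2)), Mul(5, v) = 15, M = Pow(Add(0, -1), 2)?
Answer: Add(911, Mul(3, Pow(3365, Rational(1, 2)))) ≈ 1085.0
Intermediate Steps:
M = 1 (M = Pow(-1, 2) = 1)
v = 3 (v = Mul(Rational(1, 5), 15) = 3)
Function('q')(n, u) = 1
L = -911 (L = Add(Mul(-76, 12), 1) = Add(-912, 1) = -911)
Function('X')(E, A) = Pow(Add(Pow(A, 2), Pow(E, 2)), Rational(1, 2))
Add(Function('X')(-174, v), Mul(-1, L)) = Add(Pow(Add(Pow(3, 2), Pow(-174, 2)), Rational(1, 2)), Mul(-1, -911)) = Add(Pow(Add(9, 30276), Rational(1, 2)), 911) = Add(Pow(30285, Rational(1, 2)), 911) = Add(Mul(3, Pow(3365, Rational(1, 2))), 911) = Add(911, Mul(3, Pow(3365, Rational(1, 2))))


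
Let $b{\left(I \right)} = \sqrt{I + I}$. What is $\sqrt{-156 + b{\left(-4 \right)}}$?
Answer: $\sqrt{-156 + 2 i \sqrt{2}} \approx 0.1132 + 12.491 i$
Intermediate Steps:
$b{\left(I \right)} = \sqrt{2} \sqrt{I}$ ($b{\left(I \right)} = \sqrt{2 I} = \sqrt{2} \sqrt{I}$)
$\sqrt{-156 + b{\left(-4 \right)}} = \sqrt{-156 + \sqrt{2} \sqrt{-4}} = \sqrt{-156 + \sqrt{2} \cdot 2 i} = \sqrt{-156 + 2 i \sqrt{2}}$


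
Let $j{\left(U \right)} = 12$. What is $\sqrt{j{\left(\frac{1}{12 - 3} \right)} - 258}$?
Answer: $i \sqrt{246} \approx 15.684 i$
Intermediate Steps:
$\sqrt{j{\left(\frac{1}{12 - 3} \right)} - 258} = \sqrt{12 - 258} = \sqrt{-246} = i \sqrt{246}$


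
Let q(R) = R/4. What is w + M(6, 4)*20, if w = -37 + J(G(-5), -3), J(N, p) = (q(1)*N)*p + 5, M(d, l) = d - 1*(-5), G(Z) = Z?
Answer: 767/4 ≈ 191.75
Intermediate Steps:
q(R) = R/4 (q(R) = R*(¼) = R/4)
M(d, l) = 5 + d (M(d, l) = d + 5 = 5 + d)
J(N, p) = 5 + N*p/4 (J(N, p) = (((¼)*1)*N)*p + 5 = (N/4)*p + 5 = N*p/4 + 5 = 5 + N*p/4)
w = -113/4 (w = -37 + (5 + (¼)*(-5)*(-3)) = -37 + (5 + 15/4) = -37 + 35/4 = -113/4 ≈ -28.250)
w + M(6, 4)*20 = -113/4 + (5 + 6)*20 = -113/4 + 11*20 = -113/4 + 220 = 767/4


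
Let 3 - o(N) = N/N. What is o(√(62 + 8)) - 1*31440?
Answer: -31438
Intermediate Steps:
o(N) = 2 (o(N) = 3 - N/N = 3 - 1*1 = 3 - 1 = 2)
o(√(62 + 8)) - 1*31440 = 2 - 1*31440 = 2 - 31440 = -31438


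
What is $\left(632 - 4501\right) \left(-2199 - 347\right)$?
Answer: $9850474$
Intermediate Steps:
$\left(632 - 4501\right) \left(-2199 - 347\right) = \left(-3869\right) \left(-2546\right) = 9850474$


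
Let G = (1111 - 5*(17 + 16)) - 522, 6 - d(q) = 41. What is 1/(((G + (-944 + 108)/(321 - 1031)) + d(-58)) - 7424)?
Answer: -355/2497007 ≈ -0.00014217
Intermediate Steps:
d(q) = -35 (d(q) = 6 - 1*41 = 6 - 41 = -35)
G = 424 (G = (1111 - 5*33) - 522 = (1111 - 165) - 522 = 946 - 522 = 424)
1/(((G + (-944 + 108)/(321 - 1031)) + d(-58)) - 7424) = 1/(((424 + (-944 + 108)/(321 - 1031)) - 35) - 7424) = 1/(((424 - 836/(-710)) - 35) - 7424) = 1/(((424 - 836*(-1/710)) - 35) - 7424) = 1/(((424 + 418/355) - 35) - 7424) = 1/((150938/355 - 35) - 7424) = 1/(138513/355 - 7424) = 1/(-2497007/355) = -355/2497007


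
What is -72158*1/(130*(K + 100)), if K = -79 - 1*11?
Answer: -36079/650 ≈ -55.506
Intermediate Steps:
K = -90 (K = -79 - 11 = -90)
-72158*1/(130*(K + 100)) = -72158*1/(130*(-90 + 100)) = -72158/(10*130) = -72158/1300 = -72158*1/1300 = -36079/650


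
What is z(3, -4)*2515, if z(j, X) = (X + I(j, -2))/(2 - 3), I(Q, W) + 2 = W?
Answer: 20120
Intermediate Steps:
I(Q, W) = -2 + W
z(j, X) = 4 - X (z(j, X) = (X + (-2 - 2))/(2 - 3) = (X - 4)/(-1) = (-4 + X)*(-1) = 4 - X)
z(3, -4)*2515 = (4 - 1*(-4))*2515 = (4 + 4)*2515 = 8*2515 = 20120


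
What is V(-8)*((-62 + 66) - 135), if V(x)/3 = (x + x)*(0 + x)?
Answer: -50304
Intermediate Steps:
V(x) = 6*x² (V(x) = 3*((x + x)*(0 + x)) = 3*((2*x)*x) = 3*(2*x²) = 6*x²)
V(-8)*((-62 + 66) - 135) = (6*(-8)²)*((-62 + 66) - 135) = (6*64)*(4 - 135) = 384*(-131) = -50304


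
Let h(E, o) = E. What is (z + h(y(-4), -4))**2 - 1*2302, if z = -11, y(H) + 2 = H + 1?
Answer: -2046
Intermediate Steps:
y(H) = -1 + H (y(H) = -2 + (H + 1) = -2 + (1 + H) = -1 + H)
(z + h(y(-4), -4))**2 - 1*2302 = (-11 + (-1 - 4))**2 - 1*2302 = (-11 - 5)**2 - 2302 = (-16)**2 - 2302 = 256 - 2302 = -2046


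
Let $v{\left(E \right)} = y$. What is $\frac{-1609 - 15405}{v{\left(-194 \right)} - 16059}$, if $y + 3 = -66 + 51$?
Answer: $\frac{17014}{16077} \approx 1.0583$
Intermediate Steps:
$y = -18$ ($y = -3 + \left(-66 + 51\right) = -3 - 15 = -18$)
$v{\left(E \right)} = -18$
$\frac{-1609 - 15405}{v{\left(-194 \right)} - 16059} = \frac{-1609 - 15405}{-18 - 16059} = - \frac{17014}{-16077} = \left(-17014\right) \left(- \frac{1}{16077}\right) = \frac{17014}{16077}$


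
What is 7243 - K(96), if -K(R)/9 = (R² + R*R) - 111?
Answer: 172132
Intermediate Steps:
K(R) = 999 - 18*R² (K(R) = -9*((R² + R*R) - 111) = -9*((R² + R²) - 111) = -9*(2*R² - 111) = -9*(-111 + 2*R²) = 999 - 18*R²)
7243 - K(96) = 7243 - (999 - 18*96²) = 7243 - (999 - 18*9216) = 7243 - (999 - 165888) = 7243 - 1*(-164889) = 7243 + 164889 = 172132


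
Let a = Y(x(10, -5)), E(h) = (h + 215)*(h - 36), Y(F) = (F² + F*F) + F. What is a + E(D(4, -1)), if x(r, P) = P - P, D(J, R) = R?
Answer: -7918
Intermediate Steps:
x(r, P) = 0
Y(F) = F + 2*F² (Y(F) = (F² + F²) + F = 2*F² + F = F + 2*F²)
E(h) = (-36 + h)*(215 + h) (E(h) = (215 + h)*(-36 + h) = (-36 + h)*(215 + h))
a = 0 (a = 0*(1 + 2*0) = 0*(1 + 0) = 0*1 = 0)
a + E(D(4, -1)) = 0 + (-7740 + (-1)² + 179*(-1)) = 0 + (-7740 + 1 - 179) = 0 - 7918 = -7918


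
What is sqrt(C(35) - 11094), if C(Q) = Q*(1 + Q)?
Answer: I*sqrt(9834) ≈ 99.167*I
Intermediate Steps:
sqrt(C(35) - 11094) = sqrt(35*(1 + 35) - 11094) = sqrt(35*36 - 11094) = sqrt(1260 - 11094) = sqrt(-9834) = I*sqrt(9834)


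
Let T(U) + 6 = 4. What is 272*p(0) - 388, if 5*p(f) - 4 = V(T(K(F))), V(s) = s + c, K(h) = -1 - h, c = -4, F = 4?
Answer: -2484/5 ≈ -496.80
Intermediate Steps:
T(U) = -2 (T(U) = -6 + 4 = -2)
V(s) = -4 + s (V(s) = s - 4 = -4 + s)
p(f) = -⅖ (p(f) = ⅘ + (-4 - 2)/5 = ⅘ + (⅕)*(-6) = ⅘ - 6/5 = -⅖)
272*p(0) - 388 = 272*(-⅖) - 388 = -544/5 - 388 = -2484/5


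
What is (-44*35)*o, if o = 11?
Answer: -16940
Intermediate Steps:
(-44*35)*o = -44*35*11 = -1540*11 = -16940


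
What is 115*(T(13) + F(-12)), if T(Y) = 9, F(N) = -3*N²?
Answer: -48645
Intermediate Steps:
115*(T(13) + F(-12)) = 115*(9 - 3*(-12)²) = 115*(9 - 3*144) = 115*(9 - 432) = 115*(-423) = -48645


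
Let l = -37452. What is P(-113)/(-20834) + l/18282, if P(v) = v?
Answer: -11791047/5771018 ≈ -2.0431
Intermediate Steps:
P(-113)/(-20834) + l/18282 = -113/(-20834) - 37452/18282 = -113*(-1/20834) - 37452*1/18282 = 113/20834 - 6242/3047 = -11791047/5771018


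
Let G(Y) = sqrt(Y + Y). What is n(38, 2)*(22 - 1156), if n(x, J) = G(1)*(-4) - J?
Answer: 2268 + 4536*sqrt(2) ≈ 8682.9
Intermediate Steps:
G(Y) = sqrt(2)*sqrt(Y) (G(Y) = sqrt(2*Y) = sqrt(2)*sqrt(Y))
n(x, J) = -J - 4*sqrt(2) (n(x, J) = (sqrt(2)*sqrt(1))*(-4) - J = (sqrt(2)*1)*(-4) - J = sqrt(2)*(-4) - J = -4*sqrt(2) - J = -J - 4*sqrt(2))
n(38, 2)*(22 - 1156) = (-1*2 - 4*sqrt(2))*(22 - 1156) = (-2 - 4*sqrt(2))*(-1134) = 2268 + 4536*sqrt(2)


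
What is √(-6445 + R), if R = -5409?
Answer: I*√11854 ≈ 108.88*I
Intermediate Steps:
√(-6445 + R) = √(-6445 - 5409) = √(-11854) = I*√11854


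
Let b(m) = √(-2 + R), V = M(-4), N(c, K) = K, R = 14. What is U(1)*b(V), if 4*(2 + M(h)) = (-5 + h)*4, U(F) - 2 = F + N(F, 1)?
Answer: 8*√3 ≈ 13.856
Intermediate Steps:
U(F) = 3 + F (U(F) = 2 + (F + 1) = 2 + (1 + F) = 3 + F)
M(h) = -7 + h (M(h) = -2 + ((-5 + h)*4)/4 = -2 + (-20 + 4*h)/4 = -2 + (-5 + h) = -7 + h)
V = -11 (V = -7 - 4 = -11)
b(m) = 2*√3 (b(m) = √(-2 + 14) = √12 = 2*√3)
U(1)*b(V) = (3 + 1)*(2*√3) = 4*(2*√3) = 8*√3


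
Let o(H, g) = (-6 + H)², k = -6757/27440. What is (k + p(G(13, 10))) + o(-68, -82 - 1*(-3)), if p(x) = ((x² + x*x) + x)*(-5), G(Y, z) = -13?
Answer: 105664683/27440 ≈ 3850.8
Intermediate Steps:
k = -6757/27440 (k = -6757*1/27440 = -6757/27440 ≈ -0.24625)
p(x) = -10*x² - 5*x (p(x) = ((x² + x²) + x)*(-5) = (2*x² + x)*(-5) = (x + 2*x²)*(-5) = -10*x² - 5*x)
(k + p(G(13, 10))) + o(-68, -82 - 1*(-3)) = (-6757/27440 - 5*(-13)*(1 + 2*(-13))) + (-6 - 68)² = (-6757/27440 - 5*(-13)*(1 - 26)) + (-74)² = (-6757/27440 - 5*(-13)*(-25)) + 5476 = (-6757/27440 - 1625) + 5476 = -44596757/27440 + 5476 = 105664683/27440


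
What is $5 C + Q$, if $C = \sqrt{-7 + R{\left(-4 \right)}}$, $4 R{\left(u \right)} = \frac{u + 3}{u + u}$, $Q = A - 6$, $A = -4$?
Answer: $-10 + \frac{5 i \sqrt{446}}{8} \approx -10.0 + 13.199 i$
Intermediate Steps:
$Q = -10$ ($Q = -4 - 6 = -10$)
$R{\left(u \right)} = \frac{3 + u}{8 u}$ ($R{\left(u \right)} = \frac{\left(u + 3\right) \frac{1}{u + u}}{4} = \frac{\left(3 + u\right) \frac{1}{2 u}}{4} = \frac{\frac{1}{2} \frac{1}{u} \left(3 + u\right)}{4} = \frac{3 + u}{8 u}$)
$C = \frac{i \sqrt{446}}{8}$ ($C = \sqrt{-7 + \frac{3 - 4}{8 \left(-4\right)}} = \sqrt{-7 + \frac{1}{8} \left(- \frac{1}{4}\right) \left(-1\right)} = \sqrt{-7 + \frac{1}{32}} = \sqrt{- \frac{223}{32}} = \frac{i \sqrt{446}}{8} \approx 2.6398 i$)
$5 C + Q = 5 \frac{i \sqrt{446}}{8} - 10 = \frac{5 i \sqrt{446}}{8} - 10 = -10 + \frac{5 i \sqrt{446}}{8}$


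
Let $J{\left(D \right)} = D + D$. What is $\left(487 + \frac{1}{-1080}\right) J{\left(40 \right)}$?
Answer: $\frac{1051918}{27} \approx 38960.0$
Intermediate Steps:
$J{\left(D \right)} = 2 D$
$\left(487 + \frac{1}{-1080}\right) J{\left(40 \right)} = \left(487 + \frac{1}{-1080}\right) 2 \cdot 40 = \left(487 - \frac{1}{1080}\right) 80 = \frac{525959}{1080} \cdot 80 = \frac{1051918}{27}$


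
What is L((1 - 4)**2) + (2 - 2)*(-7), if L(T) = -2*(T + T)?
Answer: -36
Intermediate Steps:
L(T) = -4*T
L((1 - 4)**2) + (2 - 2)*(-7) = -4*(1 - 4)**2 + (2 - 2)*(-7) = -4*(-3)**2 + 0*(-7) = -4*9 + 0 = -36 + 0 = -36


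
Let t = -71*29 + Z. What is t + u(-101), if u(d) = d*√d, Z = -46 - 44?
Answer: -2149 - 101*I*√101 ≈ -2149.0 - 1015.0*I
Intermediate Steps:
Z = -90
u(d) = d^(3/2)
t = -2149 (t = -71*29 - 90 = -2059 - 90 = -2149)
t + u(-101) = -2149 + (-101)^(3/2) = -2149 - 101*I*√101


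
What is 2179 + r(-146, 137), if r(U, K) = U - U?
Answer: 2179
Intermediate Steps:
r(U, K) = 0
2179 + r(-146, 137) = 2179 + 0 = 2179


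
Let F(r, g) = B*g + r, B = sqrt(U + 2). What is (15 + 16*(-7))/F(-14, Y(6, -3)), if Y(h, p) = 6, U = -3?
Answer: 679/116 + 291*I/116 ≈ 5.8534 + 2.5086*I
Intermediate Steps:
B = I (B = sqrt(-3 + 2) = sqrt(-1) = I ≈ 1.0*I)
F(r, g) = r + I*g (F(r, g) = I*g + r = r + I*g)
(15 + 16*(-7))/F(-14, Y(6, -3)) = (15 + 16*(-7))/(-14 + I*6) = (15 - 112)/(-14 + 6*I) = -97*(-14 - 6*I)/232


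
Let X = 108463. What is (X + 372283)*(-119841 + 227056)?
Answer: 51543182390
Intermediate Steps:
(X + 372283)*(-119841 + 227056) = (108463 + 372283)*(-119841 + 227056) = 480746*107215 = 51543182390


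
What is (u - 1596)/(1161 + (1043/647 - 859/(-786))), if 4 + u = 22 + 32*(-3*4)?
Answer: -997759404/591792833 ≈ -1.6860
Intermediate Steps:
u = -366 (u = -4 + (22 + 32*(-3*4)) = -4 + (22 + 32*(-12)) = -4 + (22 - 384) = -4 - 362 = -366)
(u - 1596)/(1161 + (1043/647 - 859/(-786))) = (-366 - 1596)/(1161 + (1043/647 - 859/(-786))) = -1962/(1161 + (1043*(1/647) - 859*(-1/786))) = -1962/(1161 + (1043/647 + 859/786)) = -1962/(1161 + 1375571/508542) = -1962/591792833/508542 = -1962*508542/591792833 = -997759404/591792833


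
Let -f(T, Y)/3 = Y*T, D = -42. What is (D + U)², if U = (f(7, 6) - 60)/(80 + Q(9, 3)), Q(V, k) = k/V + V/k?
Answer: 30569841/15625 ≈ 1956.5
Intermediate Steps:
Q(V, k) = V/k + k/V
f(T, Y) = -3*T*Y (f(T, Y) = -3*Y*T = -3*T*Y)
U = -279/125 (U = (-3*7*6 - 60)/(80 + (9/3 + 3/9)) = (-126 - 60)/(80 + (9*(⅓) + 3*(⅑))) = -186/(80 + (3 + ⅓)) = -186/(80 + 10/3) = -186/250/3 = -186*3/250 = -279/125 ≈ -2.2320)
(D + U)² = (-42 - 279/125)² = (-5529/125)² = 30569841/15625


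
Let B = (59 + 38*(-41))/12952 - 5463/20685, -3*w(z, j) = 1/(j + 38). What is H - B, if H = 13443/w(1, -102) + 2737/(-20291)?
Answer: 23741371264569171/9198316120 ≈ 2.5811e+6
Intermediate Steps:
w(z, j) = -1/(3*(38 + j)) (w(z, j) = -1/(3*(j + 38)) = -1/(3*(38 + j)))
H = 52372204559/20291 (H = 13443/((-1/(114 + 3*(-102)))) + 2737/(-20291) = 13443/((-1/(114 - 306))) + 2737*(-1/20291) = 13443/((-1/(-192))) - 2737/20291 = 13443/((-1*(-1/192))) - 2737/20291 = 13443/(1/192) - 2737/20291 = 13443*192 - 2737/20291 = 2581056 - 2737/20291 = 52372204559/20291 ≈ 2.5811e+6)
B = -33921197/89304040 (B = (59 - 1558)*(1/12952) - 5463*1/20685 = -1499*1/12952 - 1821/6895 = -1499/12952 - 1821/6895 = -33921197/89304040 ≈ -0.37984)
H - B = 52372204559/20291 - 1*(-33921197/89304040) = 52372204559/20291 + 33921197/89304040 = 23741371264569171/9198316120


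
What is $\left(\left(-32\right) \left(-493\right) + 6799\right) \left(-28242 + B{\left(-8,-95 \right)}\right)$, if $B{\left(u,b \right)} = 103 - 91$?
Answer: $-637292250$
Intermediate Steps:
$B{\left(u,b \right)} = 12$ ($B{\left(u,b \right)} = 103 - 91 = 12$)
$\left(\left(-32\right) \left(-493\right) + 6799\right) \left(-28242 + B{\left(-8,-95 \right)}\right) = \left(\left(-32\right) \left(-493\right) + 6799\right) \left(-28242 + 12\right) = \left(15776 + 6799\right) \left(-28230\right) = 22575 \left(-28230\right) = -637292250$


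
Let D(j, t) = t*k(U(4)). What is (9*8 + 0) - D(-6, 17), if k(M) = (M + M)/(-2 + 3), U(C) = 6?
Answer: -132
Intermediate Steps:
k(M) = 2*M (k(M) = (2*M)/1 = (2*M)*1 = 2*M)
D(j, t) = 12*t (D(j, t) = t*(2*6) = t*12 = 12*t)
(9*8 + 0) - D(-6, 17) = (9*8 + 0) - 12*17 = (72 + 0) - 1*204 = 72 - 204 = -132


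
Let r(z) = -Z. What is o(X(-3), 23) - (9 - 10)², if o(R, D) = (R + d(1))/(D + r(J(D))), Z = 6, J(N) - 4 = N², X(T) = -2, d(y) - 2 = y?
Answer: -16/17 ≈ -0.94118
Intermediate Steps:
d(y) = 2 + y
J(N) = 4 + N²
r(z) = -6 (r(z) = -1*6 = -6)
o(R, D) = (3 + R)/(-6 + D) (o(R, D) = (R + (2 + 1))/(D - 6) = (R + 3)/(-6 + D) = (3 + R)/(-6 + D))
o(X(-3), 23) - (9 - 10)² = (3 - 2)/(-6 + 23) - (9 - 10)² = 1/17 - 1*(-1)² = (1/17)*1 - 1*1 = 1/17 - 1 = -16/17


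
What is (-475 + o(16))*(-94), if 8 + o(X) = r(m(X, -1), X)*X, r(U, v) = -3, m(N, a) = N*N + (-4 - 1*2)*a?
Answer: 49914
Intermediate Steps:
m(N, a) = N**2 - 6*a (m(N, a) = N**2 + (-4 - 2)*a = N**2 - 6*a)
o(X) = -8 - 3*X
(-475 + o(16))*(-94) = (-475 + (-8 - 3*16))*(-94) = (-475 + (-8 - 48))*(-94) = (-475 - 56)*(-94) = -531*(-94) = 49914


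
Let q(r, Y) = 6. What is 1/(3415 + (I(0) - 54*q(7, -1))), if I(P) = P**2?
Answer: 1/3091 ≈ 0.00032352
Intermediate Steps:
1/(3415 + (I(0) - 54*q(7, -1))) = 1/(3415 + (0**2 - 54*6)) = 1/(3415 + (0 - 324)) = 1/(3415 - 324) = 1/3091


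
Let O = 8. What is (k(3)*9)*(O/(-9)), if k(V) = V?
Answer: -24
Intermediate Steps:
(k(3)*9)*(O/(-9)) = (3*9)*(8/(-9)) = 27*(8*(-1/9)) = 27*(-8/9) = -24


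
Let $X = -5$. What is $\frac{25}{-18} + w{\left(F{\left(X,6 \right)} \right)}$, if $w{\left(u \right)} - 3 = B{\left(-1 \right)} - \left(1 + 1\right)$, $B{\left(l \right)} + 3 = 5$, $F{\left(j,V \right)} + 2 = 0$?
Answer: $\frac{29}{18} \approx 1.6111$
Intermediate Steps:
$F{\left(j,V \right)} = -2$ ($F{\left(j,V \right)} = -2 + 0 = -2$)
$B{\left(l \right)} = 2$ ($B{\left(l \right)} = -3 + 5 = 2$)
$w{\left(u \right)} = 3$ ($w{\left(u \right)} = 3 + \left(2 - \left(1 + 1\right)\right) = 3 + \left(2 - 2\right) = 3 + 0 = 3$)
$\frac{25}{-18} + w{\left(F{\left(X,6 \right)} \right)} = \frac{25}{-18} + 3 = 25 \left(- \frac{1}{18}\right) + 3 = - \frac{25}{18} + 3 = \frac{29}{18}$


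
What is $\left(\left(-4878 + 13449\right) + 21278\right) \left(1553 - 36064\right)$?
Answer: $-1030118839$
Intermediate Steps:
$\left(\left(-4878 + 13449\right) + 21278\right) \left(1553 - 36064\right) = \left(8571 + 21278\right) \left(-34511\right) = 29849 \left(-34511\right) = -1030118839$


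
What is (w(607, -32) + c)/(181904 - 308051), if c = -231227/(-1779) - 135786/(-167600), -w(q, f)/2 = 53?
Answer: -3695103047/18806019989400 ≈ -0.00019649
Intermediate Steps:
w(q, f) = -106 (w(q, f) = -2*53 = -106)
c = 19497604247/149080200 (c = -231227*(-1/1779) - 135786*(-1/167600) = 231227/1779 + 67893/83800 = 19497604247/149080200 ≈ 130.79)
(w(607, -32) + c)/(181904 - 308051) = (-106 + 19497604247/149080200)/(181904 - 308051) = (3695103047/149080200)/(-126147) = (3695103047/149080200)*(-1/126147) = -3695103047/18806019989400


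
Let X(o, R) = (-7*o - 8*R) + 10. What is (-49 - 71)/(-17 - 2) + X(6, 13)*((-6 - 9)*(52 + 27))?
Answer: 3062160/19 ≈ 1.6117e+5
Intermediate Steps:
X(o, R) = 10 - 8*R - 7*o (X(o, R) = (-8*R - 7*o) + 10 = 10 - 8*R - 7*o)
(-49 - 71)/(-17 - 2) + X(6, 13)*((-6 - 9)*(52 + 27)) = (-49 - 71)/(-17 - 2) + (10 - 8*13 - 7*6)*((-6 - 9)*(52 + 27)) = -120/(-19) + (10 - 104 - 42)*(-15*79) = -120*(-1/19) - 136*(-1185) = 120/19 + 161160 = 3062160/19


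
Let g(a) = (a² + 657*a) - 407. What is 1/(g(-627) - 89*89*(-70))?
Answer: 1/535253 ≈ 1.8683e-6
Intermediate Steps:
g(a) = -407 + a² + 657*a
1/(g(-627) - 89*89*(-70)) = 1/((-407 + (-627)² + 657*(-627)) - 89*89*(-70)) = 1/((-407 + 393129 - 411939) - 7921*(-70)) = 1/(-19217 + 554470) = 1/535253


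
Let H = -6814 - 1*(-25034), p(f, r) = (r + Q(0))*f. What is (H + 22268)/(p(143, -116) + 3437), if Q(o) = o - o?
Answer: -40488/13151 ≈ -3.0787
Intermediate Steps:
Q(o) = 0
p(f, r) = f*r (p(f, r) = (r + 0)*f = r*f = f*r)
H = 18220 (H = -6814 + 25034 = 18220)
(H + 22268)/(p(143, -116) + 3437) = (18220 + 22268)/(143*(-116) + 3437) = 40488/(-16588 + 3437) = 40488/(-13151) = 40488*(-1/13151) = -40488/13151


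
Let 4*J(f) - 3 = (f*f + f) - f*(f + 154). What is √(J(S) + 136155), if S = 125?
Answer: √525498/2 ≈ 362.46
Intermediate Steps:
J(f) = ¾ + f/4 + f²/4 - f*(154 + f)/4 (J(f) = ¾ + ((f*f + f) - f*(f + 154))/4 = ¾ + ((f² + f) - f*(154 + f))/4 = ¾ + ((f + f²) - f*(154 + f))/4 = ¾ + (f + f² - f*(154 + f))/4 = ¾ + (f/4 + f²/4 - f*(154 + f)/4) = ¾ + f/4 + f²/4 - f*(154 + f)/4)
√(J(S) + 136155) = √((¾ - 153/4*125) + 136155) = √((¾ - 19125/4) + 136155) = √(-9561/2 + 136155) = √(262749/2) = √525498/2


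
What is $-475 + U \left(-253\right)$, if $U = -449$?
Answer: $113122$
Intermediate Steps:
$-475 + U \left(-253\right) = -475 - -113597 = -475 + 113597 = 113122$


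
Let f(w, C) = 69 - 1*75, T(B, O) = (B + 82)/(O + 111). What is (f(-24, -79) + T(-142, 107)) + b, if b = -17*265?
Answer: -491729/109 ≈ -4511.3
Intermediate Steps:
T(B, O) = (82 + B)/(111 + O)
f(w, C) = -6 (f(w, C) = 69 - 75 = -6)
b = -4505
(f(-24, -79) + T(-142, 107)) + b = (-6 + (82 - 142)/(111 + 107)) - 4505 = (-6 - 60/218) - 4505 = (-6 + (1/218)*(-60)) - 4505 = (-6 - 30/109) - 4505 = -684/109 - 4505 = -491729/109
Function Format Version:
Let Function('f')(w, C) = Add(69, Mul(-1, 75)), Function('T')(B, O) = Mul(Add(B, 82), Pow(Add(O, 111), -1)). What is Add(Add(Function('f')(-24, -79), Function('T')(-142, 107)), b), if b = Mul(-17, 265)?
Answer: Rational(-491729, 109) ≈ -4511.3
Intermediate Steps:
Function('T')(B, O) = Mul(Pow(Add(111, O), -1), Add(82, B)) (Function('T')(B, O) = Mul(Add(82, B), Pow(Add(111, O), -1)) = Mul(Pow(Add(111, O), -1), Add(82, B)))
Function('f')(w, C) = -6 (Function('f')(w, C) = Add(69, -75) = -6)
b = -4505
Add(Add(Function('f')(-24, -79), Function('T')(-142, 107)), b) = Add(Add(-6, Mul(Pow(Add(111, 107), -1), Add(82, -142))), -4505) = Add(Add(-6, Mul(Pow(218, -1), -60)), -4505) = Add(Add(-6, Mul(Rational(1, 218), -60)), -4505) = Add(Add(-6, Rational(-30, 109)), -4505) = Add(Rational(-684, 109), -4505) = Rational(-491729, 109)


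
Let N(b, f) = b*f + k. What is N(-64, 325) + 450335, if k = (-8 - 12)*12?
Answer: 429295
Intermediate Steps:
k = -240 (k = -20*12 = -240)
N(b, f) = -240 + b*f (N(b, f) = b*f - 240 = -240 + b*f)
N(-64, 325) + 450335 = (-240 - 64*325) + 450335 = (-240 - 20800) + 450335 = -21040 + 450335 = 429295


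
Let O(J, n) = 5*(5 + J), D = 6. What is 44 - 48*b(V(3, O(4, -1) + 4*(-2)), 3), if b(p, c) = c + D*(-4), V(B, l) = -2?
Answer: 1052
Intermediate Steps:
O(J, n) = 25 + 5*J
b(p, c) = -24 + c (b(p, c) = c + 6*(-4) = c - 24 = -24 + c)
44 - 48*b(V(3, O(4, -1) + 4*(-2)), 3) = 44 - 48*(-24 + 3) = 44 - 48*(-21) = 44 + 1008 = 1052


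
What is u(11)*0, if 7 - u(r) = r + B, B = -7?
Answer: 0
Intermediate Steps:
u(r) = 14 - r (u(r) = 7 - (r - 7) = 7 - (-7 + r) = 7 + (7 - r) = 14 - r)
u(11)*0 = (14 - 1*11)*0 = (14 - 11)*0 = 3*0 = 0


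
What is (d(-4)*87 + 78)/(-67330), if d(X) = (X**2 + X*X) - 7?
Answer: -2253/67330 ≈ -0.033462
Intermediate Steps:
d(X) = -7 + 2*X**2 (d(X) = (X**2 + X**2) - 7 = 2*X**2 - 7 = -7 + 2*X**2)
(d(-4)*87 + 78)/(-67330) = ((-7 + 2*(-4)**2)*87 + 78)/(-67330) = ((-7 + 2*16)*87 + 78)*(-1/67330) = ((-7 + 32)*87 + 78)*(-1/67330) = (25*87 + 78)*(-1/67330) = (2175 + 78)*(-1/67330) = 2253*(-1/67330) = -2253/67330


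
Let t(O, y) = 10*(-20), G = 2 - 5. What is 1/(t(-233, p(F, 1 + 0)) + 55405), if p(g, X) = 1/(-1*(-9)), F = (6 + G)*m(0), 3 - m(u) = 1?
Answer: 1/55205 ≈ 1.8114e-5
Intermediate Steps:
m(u) = 2 (m(u) = 3 - 1*1 = 3 - 1 = 2)
G = -3
F = 6 (F = (6 - 3)*2 = 3*2 = 6)
p(g, X) = 1/9
t(O, y) = -200
1/(t(-233, p(F, 1 + 0)) + 55405) = 1/(-200 + 55405) = 1/55205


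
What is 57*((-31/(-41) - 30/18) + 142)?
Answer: 329726/41 ≈ 8042.1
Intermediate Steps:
57*((-31/(-41) - 30/18) + 142) = 57*((-31*(-1/41) - 30*1/18) + 142) = 57*((31/41 - 5/3) + 142) = 57*(-112/123 + 142) = 57*(17354/123) = 329726/41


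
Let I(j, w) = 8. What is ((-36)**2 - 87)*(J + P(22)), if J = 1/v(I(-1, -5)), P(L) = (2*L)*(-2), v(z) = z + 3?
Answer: -1169103/11 ≈ -1.0628e+5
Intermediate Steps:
v(z) = 3 + z
P(L) = -4*L
J = 1/11 (J = 1/(3 + 8) = 1/11 ≈ 0.090909)
((-36)**2 - 87)*(J + P(22)) = ((-36)**2 - 87)*(1/11 - 4*22) = (1296 - 87)*(1/11 - 88) = 1209*(-967/11) = -1169103/11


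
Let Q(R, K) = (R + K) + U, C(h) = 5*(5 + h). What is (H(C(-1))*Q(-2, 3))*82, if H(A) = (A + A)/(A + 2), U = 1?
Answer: 3280/11 ≈ 298.18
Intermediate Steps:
C(h) = 25 + 5*h
H(A) = 2*A/(2 + A) (H(A) = (2*A)/(2 + A) = 2*A/(2 + A))
Q(R, K) = 1 + K + R (Q(R, K) = (R + K) + 1 = (K + R) + 1 = 1 + K + R)
(H(C(-1))*Q(-2, 3))*82 = ((2*(25 + 5*(-1))/(2 + (25 + 5*(-1))))*(1 + 3 - 2))*82 = ((2*(25 - 5)/(2 + (25 - 5)))*2)*82 = ((2*20/(2 + 20))*2)*82 = ((2*20/22)*2)*82 = ((2*20*(1/22))*2)*82 = ((20/11)*2)*82 = (40/11)*82 = 3280/11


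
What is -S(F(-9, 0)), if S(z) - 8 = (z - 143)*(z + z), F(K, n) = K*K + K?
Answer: 10216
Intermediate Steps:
F(K, n) = K + K**2 (F(K, n) = K**2 + K = K + K**2)
S(z) = 8 + 2*z*(-143 + z) (S(z) = 8 + (z - 143)*(z + z) = 8 + (-143 + z)*(2*z) = 8 + 2*z*(-143 + z))
-S(F(-9, 0)) = -(8 - (-2574)*(1 - 9) + 2*(-9*(1 - 9))**2) = -(8 - (-2574)*(-8) + 2*(-9*(-8))**2) = -(8 - 286*72 + 2*72**2) = -(8 - 20592 + 2*5184) = -(8 - 20592 + 10368) = -1*(-10216) = 10216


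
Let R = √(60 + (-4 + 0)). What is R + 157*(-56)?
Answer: -8792 + 2*√14 ≈ -8784.5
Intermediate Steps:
R = 2*√14 (R = √(60 - 4) = √56 = 2*√14 ≈ 7.4833)
R + 157*(-56) = 2*√14 + 157*(-56) = 2*√14 - 8792 = -8792 + 2*√14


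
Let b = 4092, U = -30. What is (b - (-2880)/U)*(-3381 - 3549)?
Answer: -27692280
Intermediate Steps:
(b - (-2880)/U)*(-3381 - 3549) = (4092 - (-2880)/(-30))*(-3381 - 3549) = (4092 - (-2880)*(-1)/30)*(-6930) = (4092 - 72*4/3)*(-6930) = (4092 - 96)*(-6930) = 3996*(-6930) = -27692280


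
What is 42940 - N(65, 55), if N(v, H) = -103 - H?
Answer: 43098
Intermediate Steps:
42940 - N(65, 55) = 42940 - (-103 - 1*55) = 42940 - (-103 - 55) = 42940 - 1*(-158) = 42940 + 158 = 43098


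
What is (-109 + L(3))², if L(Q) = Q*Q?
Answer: 10000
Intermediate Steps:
L(Q) = Q²
(-109 + L(3))² = (-109 + 3²)² = (-109 + 9)² = (-100)² = 10000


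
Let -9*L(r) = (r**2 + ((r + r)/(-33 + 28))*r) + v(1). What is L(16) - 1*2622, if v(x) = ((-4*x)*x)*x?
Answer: -118738/45 ≈ -2638.6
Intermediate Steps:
v(x) = -4*x**3 (v(x) = (-4*x**2)*x = -4*x**3)
L(r) = 4/9 - r**2/15 (L(r) = -((r**2 + ((r + r)/(-33 + 28))*r) - 4*1**3)/9 = -((r**2 + ((2*r)/(-5))*r) - 4*1)/9 = -((r**2 + ((2*r)*(-1/5))*r) - 4)/9 = -((r**2 + (-2*r/5)*r) - 4)/9 = -((r**2 - 2*r**2/5) - 4)/9 = -(3*r**2/5 - 4)/9 = -(-4 + 3*r**2/5)/9 = 4/9 - r**2/15)
L(16) - 1*2622 = (4/9 - 1/15*16**2) - 1*2622 = (4/9 - 1/15*256) - 2622 = (4/9 - 256/15) - 2622 = -748/45 - 2622 = -118738/45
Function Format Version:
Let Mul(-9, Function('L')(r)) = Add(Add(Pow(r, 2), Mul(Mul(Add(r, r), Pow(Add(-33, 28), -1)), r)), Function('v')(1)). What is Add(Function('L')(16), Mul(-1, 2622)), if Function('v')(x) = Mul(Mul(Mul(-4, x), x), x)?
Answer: Rational(-118738, 45) ≈ -2638.6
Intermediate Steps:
Function('v')(x) = Mul(-4, Pow(x, 3)) (Function('v')(x) = Mul(Mul(-4, Pow(x, 2)), x) = Mul(-4, Pow(x, 3)))
Function('L')(r) = Add(Rational(4, 9), Mul(Rational(-1, 15), Pow(r, 2))) (Function('L')(r) = Mul(Rational(-1, 9), Add(Add(Pow(r, 2), Mul(Mul(Add(r, r), Pow(Add(-33, 28), -1)), r)), Mul(-4, Pow(1, 3)))) = Mul(Rational(-1, 9), Add(Add(Pow(r, 2), Mul(Mul(Mul(2, r), Pow(-5, -1)), r)), Mul(-4, 1))) = Mul(Rational(-1, 9), Add(Add(Pow(r, 2), Mul(Mul(Mul(2, r), Rational(-1, 5)), r)), -4)) = Mul(Rational(-1, 9), Add(Add(Pow(r, 2), Mul(Mul(Rational(-2, 5), r), r)), -4)) = Mul(Rational(-1, 9), Add(Add(Pow(r, 2), Mul(Rational(-2, 5), Pow(r, 2))), -4)) = Mul(Rational(-1, 9), Add(Mul(Rational(3, 5), Pow(r, 2)), -4)) = Mul(Rational(-1, 9), Add(-4, Mul(Rational(3, 5), Pow(r, 2)))) = Add(Rational(4, 9), Mul(Rational(-1, 15), Pow(r, 2))))
Add(Function('L')(16), Mul(-1, 2622)) = Add(Add(Rational(4, 9), Mul(Rational(-1, 15), Pow(16, 2))), Mul(-1, 2622)) = Add(Add(Rational(4, 9), Mul(Rational(-1, 15), 256)), -2622) = Add(Add(Rational(4, 9), Rational(-256, 15)), -2622) = Add(Rational(-748, 45), -2622) = Rational(-118738, 45)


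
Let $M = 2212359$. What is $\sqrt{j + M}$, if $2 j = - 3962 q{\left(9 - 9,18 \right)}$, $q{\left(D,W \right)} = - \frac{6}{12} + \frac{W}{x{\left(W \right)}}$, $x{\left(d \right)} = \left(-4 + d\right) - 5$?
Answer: $\frac{15 \sqrt{39278}}{2} \approx 1486.4$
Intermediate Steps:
$x{\left(d \right)} = -9 + d$
$q{\left(D,W \right)} = - \frac{1}{2} + \frac{W}{-9 + W}$ ($q{\left(D,W \right)} = - \frac{6}{12} + \frac{W}{-9 + W} = \left(-6\right) \frac{1}{12} + \frac{W}{-9 + W} = - \frac{1}{2} + \frac{W}{-9 + W}$)
$j = - \frac{5943}{2}$ ($j = \frac{\left(-3962\right) \frac{9 + 18}{2 \left(-9 + 18\right)}}{2} = \frac{\left(-3962\right) \frac{1}{2} \cdot \frac{1}{9} \cdot 27}{2} = \frac{\left(-3962\right) \frac{3}{2}}{2} = \frac{1}{2} \left(-5943\right) = - \frac{5943}{2} \approx -2971.5$)
$\sqrt{j + M} = \sqrt{- \frac{5943}{2} + 2212359} = \sqrt{\frac{4418775}{2}} = \frac{15 \sqrt{39278}}{2}$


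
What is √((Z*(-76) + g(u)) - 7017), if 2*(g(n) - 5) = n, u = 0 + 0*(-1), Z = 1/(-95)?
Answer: 4*I*√10955/5 ≈ 83.733*I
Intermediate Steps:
Z = -1/95 ≈ -0.010526
u = 0 (u = 0 + 0 = 0)
g(n) = 5 + n/2
√((Z*(-76) + g(u)) - 7017) = √((-1/95*(-76) + (5 + (½)*0)) - 7017) = √((⅘ + (5 + 0)) - 7017) = √((⅘ + 5) - 7017) = √(29/5 - 7017) = √(-35056/5) = 4*I*√10955/5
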